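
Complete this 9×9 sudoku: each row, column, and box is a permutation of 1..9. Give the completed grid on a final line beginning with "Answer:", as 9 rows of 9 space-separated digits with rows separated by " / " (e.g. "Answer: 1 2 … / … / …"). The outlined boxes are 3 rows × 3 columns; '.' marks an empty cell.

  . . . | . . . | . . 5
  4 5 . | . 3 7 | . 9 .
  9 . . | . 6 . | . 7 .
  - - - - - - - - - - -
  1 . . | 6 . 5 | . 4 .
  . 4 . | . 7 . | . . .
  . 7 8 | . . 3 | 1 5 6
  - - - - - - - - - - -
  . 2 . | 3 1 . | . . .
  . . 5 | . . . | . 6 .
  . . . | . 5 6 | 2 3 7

Step 1. [r1c8∈{1,2,8}] in col 8, 1 fits only at r1c8. So r1c8=1.
Step 2. [r7c8∈{8}] nothing but 8 survives at r7c8 ⇒ r7c8=8.
Step 3. [r6c1∈{2}] r6c1's peers cover all but 2. So r6c1=2.
Step 4. [r1c2∈{3,6,8}] in col 2, 6 fits only at r1c2, so r1c2=6.
Step 5. [r9c1∈{8}] r9c1's peers cover all but 8 ⇒ r9c1=8.
Step 6. [r3c2∈{1,3,8}] col 2 places 8 nowhere but r3c2 ⇒ r3c2=8.
Step 7. [r8c4∈{2,4,7,8,9}] 7 has one home in col 4: r8c4. So r8c4=7.
Step 8. [r5c8∈{2}] nothing but 2 survives at r5c8 ⇒ r5c8=2.
Step 9. [r4c5∈{2,8,9}] in row 4, 2 fits only at r4c5, so r4c5=2.
Step 10. [r8c6∈{2,4,8,9}] 2 has one home in row 8: r8c6 ⇒ r8c6=2.
Step 11. [r4c7∈{3,7,8,9}] r4c7 is the only open cell in row 4 admitting 7, so r4c7=7.
Step 12. [r4c9∈{3,8,9}] 8 has one home in row 4: r4c9. So r4c9=8.
Step 13. [r2c9∈{2}] r2c9's peers cover all but 2 ⇒ r2c9=2.
Step 14. [r3c4∈{1,2,4,5}] row 3 places 5 nowhere but r3c4, so r3c4=5.
Step 15. [r1c4∈{2,4,8,9}] in col 4, 2 fits only at r1c4 ⇒ r1c4=2.
Step 16. [r8c9∈{1,4,9}] in col 9, 1 fits only at r8c9, so r8c9=1.
Step 17. [r8c5∈{4,8,9}] across row 8, 8 lands solely at r8c5 ⇒ r8c5=8.
Step 18. [r8c7∈{4,9}] in row 8, 4 fits only at r8c7, so r8c7=4.
Step 19. [r8c2∈{3,9}] row 8 places 9 nowhere but r8c2. So r8c2=9.
Step 20. [r3c7∈{3}] r3c7 is down to just 3, so r3c7=3.
Step 21. [r5c7∈{9}] r5c7 is down to just 9. So r5c7=9.
Step 22. [r4c2∈{3}] r4c2's peers cover all but 3 ⇒ r4c2=3.
Step 23. [r2c3∈{1}] only 1 remains possible at r2c3 ⇒ r2c3=1.
Step 24. [r9c4∈{4,9}] in row 9, 9 fits only at r9c4 ⇒ r9c4=9.
Step 25. [r7c6∈{4}] r7c6's peers cover all but 4 ⇒ r7c6=4.
Step 26. [r2c4∈{8}] r2c4 is down to just 8, so r2c4=8.
Step 27. [r1c3∈{3,7}] in col 3, 3 fits only at r1c3. So r1c3=3.
Step 28. [r7c3∈{6,7}] col 3 places 7 nowhere but r7c3 ⇒ r7c3=7.
Step 29. [r1c5∈{4,9}] row 1 places 4 nowhere but r1c5. So r1c5=4.
Step 30. [r5c3∈{6}] r5c3 has the single candidate 6. So r5c3=6.
Step 31. [r5c4∈{1}] r5c4's peers cover all but 1, so r5c4=1.
Step 32. [r4c3∈{9}] r4c3 is down to just 9 ⇒ r4c3=9.
Step 33. [r3c3∈{2}] only 2 remains possible at r3c3 ⇒ r3c3=2.
Step 34. [r1c6∈{9}] r1c6 has the single candidate 9, so r1c6=9.
Step 35. [r7c1∈{6}] nothing but 6 survives at r7c1 ⇒ r7c1=6.
Step 36. [r9c3∈{4}] r9c3's peers cover all but 4. So r9c3=4.
Step 37. [r5c9∈{3}] only 3 remains possible at r5c9, so r5c9=3.
Step 38. [r1c7∈{8}] r1c7 has the single candidate 8, so r1c7=8.
Step 39. [r7c9∈{9}] r7c9 has the single candidate 9. So r7c9=9.
Step 40. [r3c9∈{4}] nothing but 4 survives at r3c9, so r3c9=4.
Step 41. [r6c4∈{4}] r6c4's peers cover all but 4, so r6c4=4.
Step 42. [r6c5∈{9}] r6c5's peers cover all but 9 ⇒ r6c5=9.
Step 43. [r5c6∈{8}] r5c6 is down to just 8, so r5c6=8.
Step 44. [r2c7∈{6}] r2c7's peers cover all but 6, so r2c7=6.
Step 45. [r9c2∈{1}] r9c2 has the single candidate 1 ⇒ r9c2=1.
Step 46. [r8c1∈{3}] r8c1's peers cover all but 3. So r8c1=3.
Step 47. [r5c1∈{5}] nothing but 5 survives at r5c1. So r5c1=5.
Step 48. [r1c1∈{7}] r1c1's peers cover all but 7. So r1c1=7.
Step 49. [r3c6∈{1}] r3c6 has the single candidate 1 ⇒ r3c6=1.
Step 50. [r7c7∈{5}] r7c7 is down to just 5, so r7c7=5.

Answer: 7 6 3 2 4 9 8 1 5 / 4 5 1 8 3 7 6 9 2 / 9 8 2 5 6 1 3 7 4 / 1 3 9 6 2 5 7 4 8 / 5 4 6 1 7 8 9 2 3 / 2 7 8 4 9 3 1 5 6 / 6 2 7 3 1 4 5 8 9 / 3 9 5 7 8 2 4 6 1 / 8 1 4 9 5 6 2 3 7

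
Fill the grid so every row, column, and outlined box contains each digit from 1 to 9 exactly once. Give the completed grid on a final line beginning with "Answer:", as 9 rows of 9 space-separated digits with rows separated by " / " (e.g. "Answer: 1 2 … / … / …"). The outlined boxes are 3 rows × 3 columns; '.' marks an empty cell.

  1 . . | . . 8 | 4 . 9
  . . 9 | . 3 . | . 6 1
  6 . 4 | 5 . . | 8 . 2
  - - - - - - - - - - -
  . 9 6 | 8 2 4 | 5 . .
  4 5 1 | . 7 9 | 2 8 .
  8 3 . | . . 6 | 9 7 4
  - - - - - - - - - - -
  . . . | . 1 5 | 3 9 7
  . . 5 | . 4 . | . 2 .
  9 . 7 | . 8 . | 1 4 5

Step 1. [r7c1∈{2}] r7c1 is down to just 2, so r7c1=2.
Step 2. [r2c2∈{2,7,8}] r2c2 is the only open cell in row 2 admitting 8 ⇒ r2c2=8.
Step 3. [r7c4∈{6}] r7c4's peers cover all but 6. So r7c4=6.
Step 4. [r3c2∈{7}] r3c2 has the single candidate 7, so r3c2=7.
Step 5. [r1c4∈{2,7}] row 1 places 7 nowhere but r1c4 ⇒ r1c4=7.
Step 6. [r5c4∈{3}] r5c4 has the single candidate 3. So r5c4=3.
Step 7. [r8c7∈{6}] r8c7 is down to just 6 ⇒ r8c7=6.
Step 8. [r9c6∈{2,3}] 3 has one home in row 9: r9c6, so r9c6=3.
Step 9. [r3c8∈{3}] r3c8's peers cover all but 3 ⇒ r3c8=3.
Step 10. [r2c6∈{2}] r2c6 is down to just 2. So r2c6=2.
Step 11. [r1c3∈{2,3}] in row 1, 3 fits only at r1c3. So r1c3=3.
Step 12. [r2c7∈{7}] r2c7's peers cover all but 7, so r2c7=7.
Step 13. [r4c8∈{1}] nothing but 1 survives at r4c8. So r4c8=1.
Step 14. [r6c4∈{1}] r6c4 has the single candidate 1, so r6c4=1.
Step 15. [r9c4∈{2}] r9c4 is down to just 2, so r9c4=2.
Step 16. [r1c8∈{5}] only 5 remains possible at r1c8 ⇒ r1c8=5.
Step 17. [r8c2∈{1}] r8c2's peers cover all but 1. So r8c2=1.
Step 18. [r2c1∈{5}] r2c1 has the single candidate 5, so r2c1=5.
Step 19. [r8c4∈{9}] nothing but 9 survives at r8c4 ⇒ r8c4=9.
Step 20. [r7c2∈{4}] only 4 remains possible at r7c2. So r7c2=4.
Step 21. [r3c6∈{1}] r3c6 is down to just 1 ⇒ r3c6=1.
Step 22. [r4c9∈{3}] r4c9 is down to just 3 ⇒ r4c9=3.
Step 23. [r5c9∈{6}] r5c9 has the single candidate 6. So r5c9=6.
Step 24. [r8c9∈{8}] nothing but 8 survives at r8c9, so r8c9=8.
Step 25. [r7c3∈{8}] r7c3 has the single candidate 8 ⇒ r7c3=8.
Step 26. [r6c5∈{5}] only 5 remains possible at r6c5. So r6c5=5.
Step 27. [r4c1∈{7}] nothing but 7 survives at r4c1 ⇒ r4c1=7.
Step 28. [r9c2∈{6}] r9c2's peers cover all but 6, so r9c2=6.
Step 29. [r3c5∈{9}] r3c5 has the single candidate 9. So r3c5=9.
Step 30. [r2c4∈{4}] r2c4's peers cover all but 4. So r2c4=4.
Step 31. [r8c1∈{3}] only 3 remains possible at r8c1 ⇒ r8c1=3.
Step 32. [r6c3∈{2}] only 2 remains possible at r6c3. So r6c3=2.
Step 33. [r8c6∈{7}] only 7 remains possible at r8c6 ⇒ r8c6=7.
Step 34. [r1c5∈{6}] only 6 remains possible at r1c5, so r1c5=6.
Step 35. [r1c2∈{2}] r1c2's peers cover all but 2. So r1c2=2.

Answer: 1 2 3 7 6 8 4 5 9 / 5 8 9 4 3 2 7 6 1 / 6 7 4 5 9 1 8 3 2 / 7 9 6 8 2 4 5 1 3 / 4 5 1 3 7 9 2 8 6 / 8 3 2 1 5 6 9 7 4 / 2 4 8 6 1 5 3 9 7 / 3 1 5 9 4 7 6 2 8 / 9 6 7 2 8 3 1 4 5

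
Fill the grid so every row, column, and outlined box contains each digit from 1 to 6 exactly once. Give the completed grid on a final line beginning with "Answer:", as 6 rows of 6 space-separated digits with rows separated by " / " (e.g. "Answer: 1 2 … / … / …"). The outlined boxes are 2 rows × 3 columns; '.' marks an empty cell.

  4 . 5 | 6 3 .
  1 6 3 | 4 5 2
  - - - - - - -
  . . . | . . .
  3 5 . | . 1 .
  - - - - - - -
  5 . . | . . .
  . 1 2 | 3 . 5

Step 1. [r6c5∈{4,6}] r6c5 is the only open cell in row 6 admitting 4, so r6c5=4.
Step 2. [r3c1∈{2,6}] 2 has one home in col 1: r3c1, so r3c1=2.
Step 3. [r3c5∈{6}] r3c5's peers cover all but 6 ⇒ r3c5=6.
Step 4. [r3c2∈{4}] only 4 remains possible at r3c2, so r3c2=4.
Step 5. [r5c4∈{1,2}] 1 has one home in col 4: r5c4 ⇒ r5c4=1.
Step 6. [r5c6∈{6}] r5c6's peers cover all but 6 ⇒ r5c6=6.
Step 7. [r4c3∈{6}] r4c3 has the single candidate 6. So r4c3=6.
Step 8. [r1c2∈{2}] r1c2's peers cover all but 2, so r1c2=2.
Step 9. [r5c5∈{2}] only 2 remains possible at r5c5 ⇒ r5c5=2.
Step 10. [r4c4∈{2}] r4c4 has the single candidate 2, so r4c4=2.
Step 11. [r5c3∈{4}] nothing but 4 survives at r5c3, so r5c3=4.
Step 12. [r4c6∈{4}] only 4 remains possible at r4c6, so r4c6=4.
Step 13. [r3c3∈{1}] r3c3 has the single candidate 1. So r3c3=1.
Step 14. [r3c4∈{5}] nothing but 5 survives at r3c4. So r3c4=5.
Step 15. [r6c1∈{6}] only 6 remains possible at r6c1 ⇒ r6c1=6.
Step 16. [r3c6∈{3}] r3c6 has the single candidate 3, so r3c6=3.
Step 17. [r5c2∈{3}] r5c2's peers cover all but 3. So r5c2=3.
Step 18. [r1c6∈{1}] r1c6 is down to just 1 ⇒ r1c6=1.

Answer: 4 2 5 6 3 1 / 1 6 3 4 5 2 / 2 4 1 5 6 3 / 3 5 6 2 1 4 / 5 3 4 1 2 6 / 6 1 2 3 4 5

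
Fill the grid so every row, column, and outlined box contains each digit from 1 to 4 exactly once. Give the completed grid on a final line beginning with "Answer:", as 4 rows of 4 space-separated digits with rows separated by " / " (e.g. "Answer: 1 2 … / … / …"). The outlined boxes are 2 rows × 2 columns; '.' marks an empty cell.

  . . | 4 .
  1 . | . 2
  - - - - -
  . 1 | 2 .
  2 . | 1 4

Step 1. [r1c1∈{3}] only 3 remains possible at r1c1, so r1c1=3.
Step 2. [r1c2∈{2}] r1c2 is down to just 2 ⇒ r1c2=2.
Step 3. [r3c4∈{3}] only 3 remains possible at r3c4. So r3c4=3.
Step 4. [r2c2∈{4}] r2c2 has the single candidate 4. So r2c2=4.
Step 5. [r2c3∈{3}] only 3 remains possible at r2c3 ⇒ r2c3=3.
Step 6. [r3c1∈{4}] r3c1's peers cover all but 4, so r3c1=4.
Step 7. [r4c2∈{3}] r4c2 is down to just 3. So r4c2=3.
Step 8. [r1c4∈{1}] r1c4 is down to just 1 ⇒ r1c4=1.

Answer: 3 2 4 1 / 1 4 3 2 / 4 1 2 3 / 2 3 1 4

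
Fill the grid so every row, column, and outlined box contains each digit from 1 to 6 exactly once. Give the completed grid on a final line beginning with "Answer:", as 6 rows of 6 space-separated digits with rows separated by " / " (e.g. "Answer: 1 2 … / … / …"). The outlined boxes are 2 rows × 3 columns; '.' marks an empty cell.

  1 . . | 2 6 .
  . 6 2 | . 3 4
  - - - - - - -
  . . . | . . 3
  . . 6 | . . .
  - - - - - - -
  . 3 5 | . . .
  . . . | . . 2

Step 1. [r3c4∈{1,4,5,6}] r3c4 is the only open cell in row 3 admitting 6, so r3c4=6.
Step 2. [r5c1∈{2,4,6}] row 5 places 2 nowhere but r5c1, so r5c1=2.
Step 3. [r2c1∈{5}] r2c1's peers cover all but 5. So r2c1=5.
Step 4. [r3c1∈{4}] r3c1 has the single candidate 4, so r3c1=4.
Step 5. [r3c3∈{1}] r3c3 is down to just 1, so r3c3=1.
Step 6. [r6c3∈{4}] r6c3's peers cover all but 4 ⇒ r6c3=4.
Step 7. [r2c4∈{1}] r2c4 is down to just 1 ⇒ r2c4=1.
Step 8. [r5c4∈{4}] only 4 remains possible at r5c4 ⇒ r5c4=4.
Step 9. [r4c4∈{5}] nothing but 5 survives at r4c4 ⇒ r4c4=5.
Step 10. [r5c5∈{1}] r5c5 is down to just 1. So r5c5=1.
Step 11. [r3c5∈{2}] nothing but 2 survives at r3c5. So r3c5=2.
Step 12. [r4c2∈{2}] r4c2 is down to just 2 ⇒ r4c2=2.
Step 13. [r4c6∈{1}] r4c6 has the single candidate 1 ⇒ r4c6=1.
Step 14. [r6c2∈{1}] r6c2 is down to just 1, so r6c2=1.
Step 15. [r4c1∈{3}] nothing but 3 survives at r4c1, so r4c1=3.
Step 16. [r6c1∈{6}] r6c1 has the single candidate 6, so r6c1=6.
Step 17. [r1c2∈{4}] nothing but 4 survives at r1c2. So r1c2=4.
Step 18. [r5c6∈{6}] r5c6 is down to just 6 ⇒ r5c6=6.
Step 19. [r3c2∈{5}] r3c2's peers cover all but 5, so r3c2=5.
Step 20. [r6c4∈{3}] only 3 remains possible at r6c4. So r6c4=3.
Step 21. [r6c5∈{5}] nothing but 5 survives at r6c5 ⇒ r6c5=5.
Step 22. [r4c5∈{4}] nothing but 4 survives at r4c5. So r4c5=4.
Step 23. [r1c6∈{5}] r1c6 has the single candidate 5, so r1c6=5.
Step 24. [r1c3∈{3}] r1c3 has the single candidate 3 ⇒ r1c3=3.

Answer: 1 4 3 2 6 5 / 5 6 2 1 3 4 / 4 5 1 6 2 3 / 3 2 6 5 4 1 / 2 3 5 4 1 6 / 6 1 4 3 5 2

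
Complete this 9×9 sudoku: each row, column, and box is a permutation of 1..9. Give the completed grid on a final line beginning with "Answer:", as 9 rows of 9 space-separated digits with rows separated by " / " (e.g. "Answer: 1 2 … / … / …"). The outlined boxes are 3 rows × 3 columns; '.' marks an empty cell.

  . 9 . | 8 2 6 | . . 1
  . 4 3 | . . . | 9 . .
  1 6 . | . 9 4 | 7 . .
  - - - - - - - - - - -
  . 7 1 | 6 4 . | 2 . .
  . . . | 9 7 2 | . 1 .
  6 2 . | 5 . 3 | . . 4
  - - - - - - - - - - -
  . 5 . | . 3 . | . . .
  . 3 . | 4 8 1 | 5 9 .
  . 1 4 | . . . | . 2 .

Step 1. [r6c7∈{8}] r6c7 is down to just 8, so r6c7=8.
Step 2. [r9c4∈{7}] r9c4 is down to just 7 ⇒ r9c4=7.
Step 3. [r9c5∈{5,6}] across col 5, 6 lands solely at r9c5 ⇒ r9c5=6.
Step 4. [r2c5∈{1,5}] 5 has one home in col 5: r2c5. So r2c5=5.
Step 5. [r7c6∈{9}] r7c6 is down to just 9. So r7c6=9.
Step 6. [r9c7∈{3}] r9c7 has the single candidate 3 ⇒ r9c7=3.
Step 7. [r1c8∈{3,4,5}] in row 1, 3 fits only at r1c8. So r1c8=3.
Step 8. [r9c9∈{8}] only 8 remains possible at r9c9 ⇒ r9c9=8.
Step 9. [r4c8∈{5}] only 5 remains possible at r4c8 ⇒ r4c8=5.
Step 10. [r5c2∈{8}] r5c2 has the single candidate 8. So r5c2=8.
Step 11. [r5c3∈{5}] r5c3's peers cover all but 5. So r5c3=5.
Step 12. [r1c3∈{7}] r1c3 has the single candidate 7, so r1c3=7.
Step 13. [r7c8∈{4,6,7}] col 8 places 4 nowhere but r7c8. So r7c8=4.
Step 14. [r5c7∈{6}] only 6 remains possible at r5c7, so r5c7=6.
Step 15. [r4c9∈{3,9}] 9 has one home in col 9: r4c9. So r4c9=9.
Step 16. [r7c4∈{2}] only 2 remains possible at r7c4 ⇒ r7c4=2.
Step 17. [r3c8∈{8}] r3c8 is down to just 8, so r3c8=8.
Step 18. [r3c3∈{2}] r3c3 has the single candidate 2 ⇒ r3c3=2.
Step 19. [r7c3∈{6,8}] r7c3 is the only open cell in col 3 admitting 8 ⇒ r7c3=8.
Step 20. [r7c9∈{6,7}] 6 has one home in row 7: r7c9 ⇒ r7c9=6.
Step 21. [r5c1∈{3,4}] across row 5, 4 lands solely at r5c1. So r5c1=4.
Step 22. [r7c1∈{7}] r7c1 has the single candidate 7 ⇒ r7c1=7.
Step 23. [r9c6∈{5}] r9c6's peers cover all but 5, so r9c6=5.
Step 24. [r2c9∈{2}] nothing but 2 survives at r2c9, so r2c9=2.
Step 25. [r8c1∈{2}] only 2 remains possible at r8c1. So r8c1=2.
Step 26. [r6c8∈{7}] nothing but 7 survives at r6c8 ⇒ r6c8=7.
Step 27. [r2c8∈{6}] nothing but 6 survives at r2c8 ⇒ r2c8=6.
Step 28. [r4c6∈{8}] r4c6's peers cover all but 8, so r4c6=8.
Step 29. [r4c1∈{3}] nothing but 3 survives at r4c1 ⇒ r4c1=3.
Step 30. [r8c9∈{7}] nothing but 7 survives at r8c9, so r8c9=7.
Step 31. [r8c3∈{6}] only 6 remains possible at r8c3, so r8c3=6.
Step 32. [r2c6∈{7}] r2c6 has the single candidate 7. So r2c6=7.
Step 33. [r7c7∈{1}] r7c7's peers cover all but 1. So r7c7=1.
Step 34. [r1c1∈{5}] r1c1's peers cover all but 5. So r1c1=5.
Step 35. [r6c3∈{9}] r6c3's peers cover all but 9 ⇒ r6c3=9.
Step 36. [r5c9∈{3}] r5c9 is down to just 3 ⇒ r5c9=3.
Step 37. [r2c1∈{8}] nothing but 8 survives at r2c1 ⇒ r2c1=8.
Step 38. [r9c1∈{9}] r9c1 is down to just 9, so r9c1=9.
Step 39. [r3c9∈{5}] only 5 remains possible at r3c9. So r3c9=5.
Step 40. [r1c7∈{4}] only 4 remains possible at r1c7 ⇒ r1c7=4.
Step 41. [r6c5∈{1}] r6c5 is down to just 1 ⇒ r6c5=1.
Step 42. [r3c4∈{3}] r3c4's peers cover all but 3, so r3c4=3.
Step 43. [r2c4∈{1}] r2c4 has the single candidate 1. So r2c4=1.

Answer: 5 9 7 8 2 6 4 3 1 / 8 4 3 1 5 7 9 6 2 / 1 6 2 3 9 4 7 8 5 / 3 7 1 6 4 8 2 5 9 / 4 8 5 9 7 2 6 1 3 / 6 2 9 5 1 3 8 7 4 / 7 5 8 2 3 9 1 4 6 / 2 3 6 4 8 1 5 9 7 / 9 1 4 7 6 5 3 2 8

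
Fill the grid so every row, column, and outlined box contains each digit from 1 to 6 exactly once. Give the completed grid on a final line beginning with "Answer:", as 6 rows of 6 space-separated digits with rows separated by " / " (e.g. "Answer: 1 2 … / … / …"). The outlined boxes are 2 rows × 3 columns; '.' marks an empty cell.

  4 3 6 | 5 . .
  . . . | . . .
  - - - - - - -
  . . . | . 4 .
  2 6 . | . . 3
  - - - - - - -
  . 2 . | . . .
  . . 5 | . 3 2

Step 1. [r4c4∈{1}] r4c4 is down to just 1, so r4c4=1.
Step 2. [r1c6∈{1}] nothing but 1 survives at r1c6, so r1c6=1.
Step 3. [r5c5∈{1,5,6}] col 5 places 1 nowhere but r5c5, so r5c5=1.
Step 4. [r6c2∈{1,4}] across col 2, 4 lands solely at r6c2, so r6c2=4.
Step 5. [r6c4∈{6}] r6c4 is down to just 6. So r6c4=6.
Step 6. [r2c3∈{1,2}] col 3 places 2 nowhere but r2c3 ⇒ r2c3=2.
Step 7. [r3c3∈{1,3}] 1 has one home in col 3: r3c3 ⇒ r3c3=1.
Step 8. [r3c2∈{5}] r3c2 is down to just 5, so r3c2=5.
Step 9. [r5c4∈{4}] r5c4 has the single candidate 4 ⇒ r5c4=4.
Step 10. [r5c1∈{3,6}] r5c1 is the only open cell in row 5 admitting 6 ⇒ r5c1=6.
Step 11. [r6c1∈{1}] r6c1's peers cover all but 1, so r6c1=1.
Step 12. [r2c5∈{6}] only 6 remains possible at r2c5 ⇒ r2c5=6.
Step 13. [r3c1∈{3}] only 3 remains possible at r3c1 ⇒ r3c1=3.
Step 14. [r2c6∈{4}] r2c6 has the single candidate 4 ⇒ r2c6=4.
Step 15. [r3c4∈{2}] r3c4 is down to just 2 ⇒ r3c4=2.
Step 16. [r5c3∈{3}] nothing but 3 survives at r5c3 ⇒ r5c3=3.
Step 17. [r3c6∈{6}] r3c6 has the single candidate 6. So r3c6=6.
Step 18. [r2c1∈{5}] r2c1 is down to just 5. So r2c1=5.
Step 19. [r2c4∈{3}] r2c4's peers cover all but 3 ⇒ r2c4=3.
Step 20. [r1c5∈{2}] only 2 remains possible at r1c5. So r1c5=2.
Step 21. [r4c5∈{5}] only 5 remains possible at r4c5. So r4c5=5.
Step 22. [r2c2∈{1}] r2c2's peers cover all but 1 ⇒ r2c2=1.
Step 23. [r4c3∈{4}] r4c3 has the single candidate 4. So r4c3=4.
Step 24. [r5c6∈{5}] r5c6's peers cover all but 5 ⇒ r5c6=5.

Answer: 4 3 6 5 2 1 / 5 1 2 3 6 4 / 3 5 1 2 4 6 / 2 6 4 1 5 3 / 6 2 3 4 1 5 / 1 4 5 6 3 2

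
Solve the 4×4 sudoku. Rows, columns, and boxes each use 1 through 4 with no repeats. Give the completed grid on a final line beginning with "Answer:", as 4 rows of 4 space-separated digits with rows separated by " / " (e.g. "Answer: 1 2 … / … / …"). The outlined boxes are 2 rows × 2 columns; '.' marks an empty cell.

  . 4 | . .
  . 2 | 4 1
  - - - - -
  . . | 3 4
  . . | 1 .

Step 1. [r4c4∈{2}] r4c4 is down to just 2 ⇒ r4c4=2.
Step 2. [r1c1∈{1,3}] 1 has one home in row 1: r1c1 ⇒ r1c1=1.
Step 3. [r2c1∈{3}] r2c1 has the single candidate 3, so r2c1=3.
Step 4. [r4c2∈{3}] r4c2 is down to just 3. So r4c2=3.
Step 5. [r3c2∈{1}] r3c2 has the single candidate 1 ⇒ r3c2=1.
Step 6. [r3c1∈{2}] r3c1 has the single candidate 2. So r3c1=2.
Step 7. [r1c4∈{3}] r1c4 is down to just 3, so r1c4=3.
Step 8. [r4c1∈{4}] r4c1 is down to just 4, so r4c1=4.
Step 9. [r1c3∈{2}] only 2 remains possible at r1c3. So r1c3=2.

Answer: 1 4 2 3 / 3 2 4 1 / 2 1 3 4 / 4 3 1 2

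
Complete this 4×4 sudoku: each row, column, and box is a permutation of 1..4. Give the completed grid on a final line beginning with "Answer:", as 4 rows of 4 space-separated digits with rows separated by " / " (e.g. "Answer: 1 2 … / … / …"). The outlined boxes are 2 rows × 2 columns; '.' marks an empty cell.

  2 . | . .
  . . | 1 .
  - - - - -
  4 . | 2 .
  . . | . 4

Step 1. [r1c2∈{1,3,4}] row 1 places 1 nowhere but r1c2, so r1c2=1.
Step 2. [r3c2∈{3}] only 3 remains possible at r3c2, so r3c2=3.
Step 3. [r1c4∈{3}] nothing but 3 survives at r1c4, so r1c4=3.
Step 4. [r2c4∈{2}] r2c4 has the single candidate 2, so r2c4=2.
Step 5. [r4c2∈{2}] r4c2 has the single candidate 2, so r4c2=2.
Step 6. [r2c1∈{3}] r2c1's peers cover all but 3 ⇒ r2c1=3.
Step 7. [r3c4∈{1}] nothing but 1 survives at r3c4, so r3c4=1.
Step 8. [r4c1∈{1}] r4c1 is down to just 1, so r4c1=1.
Step 9. [r4c3∈{3}] nothing but 3 survives at r4c3, so r4c3=3.
Step 10. [r1c3∈{4}] r1c3 is down to just 4. So r1c3=4.
Step 11. [r2c2∈{4}] r2c2 has the single candidate 4 ⇒ r2c2=4.

Answer: 2 1 4 3 / 3 4 1 2 / 4 3 2 1 / 1 2 3 4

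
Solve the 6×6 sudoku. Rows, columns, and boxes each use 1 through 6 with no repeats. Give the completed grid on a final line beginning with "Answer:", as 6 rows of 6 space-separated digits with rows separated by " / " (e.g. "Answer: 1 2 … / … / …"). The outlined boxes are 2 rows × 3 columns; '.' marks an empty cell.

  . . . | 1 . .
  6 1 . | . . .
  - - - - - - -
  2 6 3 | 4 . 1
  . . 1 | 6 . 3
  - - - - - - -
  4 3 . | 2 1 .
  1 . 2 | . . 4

Step 1. [r6c2∈{5}] only 5 remains possible at r6c2 ⇒ r6c2=5.
Step 2. [r2c4∈{3,5}] in col 4, 5 fits only at r2c4 ⇒ r2c4=5.
Step 3. [r2c5∈{2,3,4}] 3 has one home in row 2: r2c5, so r2c5=3.
Step 4. [r1c5∈{2,4,6}] r1c5 is the only open cell in col 5 admitting 4. So r1c5=4.
Step 5. [r4c1∈{5}] r4c1 is down to just 5. So r4c1=5.
Step 6. [r1c6∈{2,6}] row 1 places 6 nowhere but r1c6. So r1c6=6.
Step 7. [r4c2∈{4}] nothing but 4 survives at r4c2 ⇒ r4c2=4.
Step 8. [r6c5∈{6}] r6c5 is down to just 6 ⇒ r6c5=6.
Step 9. [r3c5∈{5}] r3c5 has the single candidate 5, so r3c5=5.
Step 10. [r2c3∈{4}] r2c3 is down to just 4, so r2c3=4.
Step 11. [r5c3∈{6}] r5c3 is down to just 6, so r5c3=6.
Step 12. [r1c1∈{3}] r1c1 is down to just 3 ⇒ r1c1=3.
Step 13. [r5c6∈{5}] r5c6 is down to just 5, so r5c6=5.
Step 14. [r6c4∈{3}] nothing but 3 survives at r6c4, so r6c4=3.
Step 15. [r4c5∈{2}] r4c5 has the single candidate 2, so r4c5=2.
Step 16. [r1c3∈{5}] r1c3 has the single candidate 5. So r1c3=5.
Step 17. [r1c2∈{2}] r1c2 has the single candidate 2, so r1c2=2.
Step 18. [r2c6∈{2}] nothing but 2 survives at r2c6. So r2c6=2.

Answer: 3 2 5 1 4 6 / 6 1 4 5 3 2 / 2 6 3 4 5 1 / 5 4 1 6 2 3 / 4 3 6 2 1 5 / 1 5 2 3 6 4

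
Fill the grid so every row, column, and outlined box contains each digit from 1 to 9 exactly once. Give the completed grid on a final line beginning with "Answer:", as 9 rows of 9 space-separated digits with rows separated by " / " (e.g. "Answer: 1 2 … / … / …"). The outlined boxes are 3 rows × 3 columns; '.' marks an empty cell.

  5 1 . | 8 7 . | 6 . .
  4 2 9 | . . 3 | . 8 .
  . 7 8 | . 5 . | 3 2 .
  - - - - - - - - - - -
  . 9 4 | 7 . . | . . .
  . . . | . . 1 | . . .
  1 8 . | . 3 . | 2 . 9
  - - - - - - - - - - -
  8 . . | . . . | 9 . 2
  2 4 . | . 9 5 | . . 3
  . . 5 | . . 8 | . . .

Step 1. [r7c8∈{1,4,5,6,7}] r7c8 is the only open cell in row 7 admitting 5 ⇒ r7c8=5.
Step 2. [r5c3∈{2,3,6,7}] across col 3, 2 lands solely at r5c3. So r5c3=2.
Step 3. [r3c1∈{6}] nothing but 6 survives at r3c1, so r3c1=6.
Step 4. [r1c9∈{4}] nothing but 4 survives at r1c9, so r1c9=4.
Step 5. [r3c9∈{1}] r3c9's peers cover all but 1 ⇒ r3c9=1.
Step 6. [r5c2∈{3,5,6}] across col 2, 5 lands solely at r5c2. So r5c2=5.
Step 7. [r6c3∈{6,7}] box 4 places 6 nowhere but r6c3, so r6c3=6.
Step 8. [r6c6∈{4}] r6c6 has the single candidate 4 ⇒ r6c6=4.
Step 9. [r9c4∈{1,2,3,4,6}] in col 4, 2 fits only at r9c4. So r9c4=2.
Step 10. [r7c4∈{1,3,4,6}] in col 4, 3 fits only at r7c4, so r7c4=3.
Step 11. [r5c1∈{3,7}] box 4 places 7 nowhere but r5c1, so r5c1=7.
Step 12. [r8c7∈{1,7,8}] r8c7 is the only open cell in row 8 admitting 8 ⇒ r8c7=8.
Step 13. [r7c5∈{1,4,6}] row 7 places 4 nowhere but r7c5. So r7c5=4.
Step 14. [r5c8∈{3,4,6}] row 5 places 3 nowhere but r5c8. So r5c8=3.
Step 15. [r9c8∈{1,4,6,7}] col 8 places 4 nowhere but r9c8, so r9c8=4.
Step 16. [r4c5∈{2,6,8}] in col 5, 2 fits only at r4c5, so r4c5=2.
Step 17. [r4c6∈{6}] nothing but 6 survives at r4c6. So r4c6=6.
Step 18. [r8c8∈{1,6,7}] r8c8 is the only open cell in col 8 admitting 6 ⇒ r8c8=6.
Step 19. [r8c4∈{1}] r8c4's peers cover all but 1, so r8c4=1.
Step 20. [r9c9∈{7}] nothing but 7 survives at r9c9. So r9c9=7.
Step 21. [r4c9∈{5,8}] row 4 places 8 nowhere but r4c9 ⇒ r4c9=8.
Step 22. [r9c5∈{6}] r9c5 has the single candidate 6. So r9c5=6.
Step 23. [r4c7∈{1,5}] 5 has one home in row 4: r4c7. So r4c7=5.
Step 24. [r3c6∈{9}] r3c6's peers cover all but 9 ⇒ r3c6=9.
Step 25. [r8c3∈{7}] r8c3 has the single candidate 7 ⇒ r8c3=7.
Step 26. [r9c1∈{3,9}] in row 9, 9 fits only at r9c1. So r9c1=9.
Step 27. [r9c7∈{1}] nothing but 1 survives at r9c7 ⇒ r9c7=1.
Step 28. [r3c4∈{4}] only 4 remains possible at r3c4. So r3c4=4.
Step 29. [r7c3∈{1}] only 1 remains possible at r7c3, so r7c3=1.
Step 30. [r1c8∈{9}] r1c8 has the single candidate 9 ⇒ r1c8=9.
Step 31. [r5c9∈{6}] r5c9 has the single candidate 6, so r5c9=6.
Step 32. [r1c6∈{2}] only 2 remains possible at r1c6 ⇒ r1c6=2.
Step 33. [r2c7∈{7}] r2c7's peers cover all but 7 ⇒ r2c7=7.
Step 34. [r4c8∈{1}] r4c8 is down to just 1, so r4c8=1.
Step 35. [r2c4∈{6}] only 6 remains possible at r2c4 ⇒ r2c4=6.
Step 36. [r4c1∈{3}] r4c1 has the single candidate 3 ⇒ r4c1=3.
Step 37. [r2c5∈{1}] r2c5 has the single candidate 1, so r2c5=1.
Step 38. [r7c2∈{6}] nothing but 6 survives at r7c2. So r7c2=6.
Step 39. [r6c8∈{7}] r6c8's peers cover all but 7. So r6c8=7.
Step 40. [r6c4∈{5}] r6c4 has the single candidate 5. So r6c4=5.
Step 41. [r9c2∈{3}] r9c2 has the single candidate 3, so r9c2=3.
Step 42. [r5c4∈{9}] nothing but 9 survives at r5c4 ⇒ r5c4=9.
Step 43. [r7c6∈{7}] r7c6 has the single candidate 7 ⇒ r7c6=7.
Step 44. [r2c9∈{5}] nothing but 5 survives at r2c9. So r2c9=5.
Step 45. [r1c3∈{3}] only 3 remains possible at r1c3, so r1c3=3.
Step 46. [r5c5∈{8}] nothing but 8 survives at r5c5, so r5c5=8.
Step 47. [r5c7∈{4}] nothing but 4 survives at r5c7, so r5c7=4.

Answer: 5 1 3 8 7 2 6 9 4 / 4 2 9 6 1 3 7 8 5 / 6 7 8 4 5 9 3 2 1 / 3 9 4 7 2 6 5 1 8 / 7 5 2 9 8 1 4 3 6 / 1 8 6 5 3 4 2 7 9 / 8 6 1 3 4 7 9 5 2 / 2 4 7 1 9 5 8 6 3 / 9 3 5 2 6 8 1 4 7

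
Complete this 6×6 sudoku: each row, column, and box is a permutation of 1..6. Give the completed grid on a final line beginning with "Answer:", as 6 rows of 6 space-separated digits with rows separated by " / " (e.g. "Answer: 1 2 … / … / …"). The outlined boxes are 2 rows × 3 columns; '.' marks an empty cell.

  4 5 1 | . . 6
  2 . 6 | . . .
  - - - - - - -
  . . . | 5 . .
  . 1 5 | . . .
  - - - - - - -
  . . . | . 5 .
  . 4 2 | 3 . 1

Step 1. [r1c5∈{2,3}] r1c5 is the only open cell in row 1 admitting 3. So r1c5=3.
Step 2. [r3c5∈{1,2,4,6}] r3c5 is the only open cell in row 3 admitting 1. So r3c5=1.
Step 3. [r4c5∈{2,4,6}] across col 5, 2 lands solely at r4c5 ⇒ r4c5=2.
Step 4. [r5c3∈{3}] nothing but 3 survives at r5c3 ⇒ r5c3=3.
Step 5. [r5c2∈{6}] r5c2 has the single candidate 6 ⇒ r5c2=6.
Step 6. [r5c6∈{2,4}] in col 6, 2 fits only at r5c6. So r5c6=2.
Step 7. [r2c5∈{4}] nothing but 4 survives at r2c5 ⇒ r2c5=4.
Step 8. [r3c1∈{3,6}] row 3 places 6 nowhere but r3c1 ⇒ r3c1=6.
Step 9. [r4c1∈{3}] nothing but 3 survives at r4c1. So r4c1=3.
Step 10. [r4c6∈{4}] only 4 remains possible at r4c6. So r4c6=4.
Step 11. [r4c4∈{6}] nothing but 6 survives at r4c4 ⇒ r4c4=6.
Step 12. [r2c6∈{5}] r2c6 is down to just 5 ⇒ r2c6=5.
Step 13. [r2c4∈{1}] r2c4's peers cover all but 1 ⇒ r2c4=1.
Step 14. [r3c3∈{4}] r3c3 is down to just 4. So r3c3=4.
Step 15. [r3c6∈{3}] nothing but 3 survives at r3c6, so r3c6=3.
Step 16. [r6c1∈{5}] nothing but 5 survives at r6c1, so r6c1=5.
Step 17. [r3c2∈{2}] r3c2's peers cover all but 2 ⇒ r3c2=2.
Step 18. [r5c1∈{1}] only 1 remains possible at r5c1 ⇒ r5c1=1.
Step 19. [r1c4∈{2}] r1c4's peers cover all but 2 ⇒ r1c4=2.
Step 20. [r5c4∈{4}] r5c4 is down to just 4, so r5c4=4.
Step 21. [r6c5∈{6}] only 6 remains possible at r6c5 ⇒ r6c5=6.
Step 22. [r2c2∈{3}] r2c2 has the single candidate 3. So r2c2=3.

Answer: 4 5 1 2 3 6 / 2 3 6 1 4 5 / 6 2 4 5 1 3 / 3 1 5 6 2 4 / 1 6 3 4 5 2 / 5 4 2 3 6 1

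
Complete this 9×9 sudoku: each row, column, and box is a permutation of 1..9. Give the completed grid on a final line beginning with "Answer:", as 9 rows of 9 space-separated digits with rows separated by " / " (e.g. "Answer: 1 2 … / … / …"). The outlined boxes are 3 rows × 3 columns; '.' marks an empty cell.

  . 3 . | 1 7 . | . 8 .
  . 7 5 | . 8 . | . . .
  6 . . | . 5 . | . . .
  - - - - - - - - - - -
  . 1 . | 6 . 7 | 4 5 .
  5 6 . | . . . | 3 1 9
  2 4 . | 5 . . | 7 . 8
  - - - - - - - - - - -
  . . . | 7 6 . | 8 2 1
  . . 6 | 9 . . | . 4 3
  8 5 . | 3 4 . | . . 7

Step 1. [r5c4∈{2,4,8}] col 4 places 8 nowhere but r5c4, so r5c4=8.
Step 2. [r1c9∈{2,4,5,6}] 5 has one home in col 9: r1c9 ⇒ r1c9=5.
Step 3. [r2c9∈{2,4,6}] col 9 places 6 nowhere but r2c9. So r2c9=6.
Step 4. [r5c6∈{2,4}] r5c6 is the only open cell in row 5 admitting 4 ⇒ r5c6=4.
Step 5. [r7c2∈{9}] r7c2's peers cover all but 9, so r7c2=9.
Step 6. [r8c2∈{2}] r8c2's peers cover all but 2 ⇒ r8c2=2.
Step 7. [r9c6∈{1,2}] 2 has one home in row 9: r9c6. So r9c6=2.
Step 8. [r3c9∈{2,4}] r3c9 is the only open cell in col 9 admitting 4. So r3c9=4.
Step 9. [r4c3∈{3,8,9}] 8 has one home in row 4: r4c3, so r4c3=8.
Step 10. [r8c5∈{1}] r8c5 has the single candidate 1 ⇒ r8c5=1.
Step 11. [r2c1∈{1,4,9}] r2c1 is the only open cell in col 1 admitting 1. So r2c1=1.
Step 12. [r3c4∈{2}] r3c4's peers cover all but 2. So r3c4=2.
Step 13. [r3c3∈{9}] r3c3 has the single candidate 9. So r3c3=9.
Step 14. [r6c3∈{3}] r6c3's peers cover all but 3 ⇒ r6c3=3.
Step 15. [r1c1∈{4}] r1c1 has the single candidate 4, so r1c1=4.
Step 16. [r3c6∈{3}] r3c6 is down to just 3, so r3c6=3.
Step 17. [r2c6∈{9}] nothing but 9 survives at r2c6 ⇒ r2c6=9.
Step 18. [r4c5∈{2,3,9}] row 4 places 3 nowhere but r4c5, so r4c5=3.
Step 19. [r1c7∈{2,9}] r1c7 is the only open cell in row 1 admitting 9. So r1c7=9.
Step 20. [r8c6∈{5,8}] in row 8, 8 fits only at r8c6, so r8c6=8.
Step 21. [r9c7∈{6}] nothing but 6 survives at r9c7, so r9c7=6.
Step 22. [r2c7∈{2}] nothing but 2 survives at r2c7, so r2c7=2.
Step 23. [r1c3∈{2}] r1c3 has the single candidate 2. So r1c3=2.
Step 24. [r8c1∈{7}] only 7 remains possible at r8c1. So r8c1=7.
Step 25. [r6c8∈{6}] r6c8's peers cover all but 6, so r6c8=6.
Step 26. [r5c5∈{2}] r5c5's peers cover all but 2. So r5c5=2.
Step 27. [r5c3∈{7}] r5c3 has the single candidate 7. So r5c3=7.
Step 28. [r9c3∈{1}] r9c3 is down to just 1 ⇒ r9c3=1.
Step 29. [r9c8∈{9}] only 9 remains possible at r9c8 ⇒ r9c8=9.
Step 30. [r2c8∈{3}] r2c8's peers cover all but 3. So r2c8=3.
Step 31. [r4c9∈{2}] only 2 remains possible at r4c9. So r4c9=2.
Step 32. [r7c6∈{5}] only 5 remains possible at r7c6, so r7c6=5.
Step 33. [r2c4∈{4}] r2c4 has the single candidate 4 ⇒ r2c4=4.
Step 34. [r7c3∈{4}] only 4 remains possible at r7c3. So r7c3=4.
Step 35. [r3c2∈{8}] r3c2 is down to just 8, so r3c2=8.
Step 36. [r7c1∈{3}] only 3 remains possible at r7c1 ⇒ r7c1=3.
Step 37. [r8c7∈{5}] r8c7's peers cover all but 5. So r8c7=5.
Step 38. [r3c7∈{1}] r3c7's peers cover all but 1, so r3c7=1.
Step 39. [r6c6∈{1}] r6c6 has the single candidate 1 ⇒ r6c6=1.
Step 40. [r3c8∈{7}] only 7 remains possible at r3c8 ⇒ r3c8=7.
Step 41. [r1c6∈{6}] nothing but 6 survives at r1c6 ⇒ r1c6=6.
Step 42. [r4c1∈{9}] nothing but 9 survives at r4c1, so r4c1=9.
Step 43. [r6c5∈{9}] r6c5's peers cover all but 9. So r6c5=9.

Answer: 4 3 2 1 7 6 9 8 5 / 1 7 5 4 8 9 2 3 6 / 6 8 9 2 5 3 1 7 4 / 9 1 8 6 3 7 4 5 2 / 5 6 7 8 2 4 3 1 9 / 2 4 3 5 9 1 7 6 8 / 3 9 4 7 6 5 8 2 1 / 7 2 6 9 1 8 5 4 3 / 8 5 1 3 4 2 6 9 7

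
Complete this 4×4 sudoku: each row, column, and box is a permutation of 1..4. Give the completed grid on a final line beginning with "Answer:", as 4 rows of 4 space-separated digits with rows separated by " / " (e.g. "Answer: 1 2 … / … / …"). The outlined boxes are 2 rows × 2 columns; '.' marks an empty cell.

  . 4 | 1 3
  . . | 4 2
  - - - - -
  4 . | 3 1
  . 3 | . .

Step 1. [r4c1∈{1,2}] r4c1 is the only open cell in row 4 admitting 1, so r4c1=1.
Step 2. [r1c1∈{2}] r1c1 has the single candidate 2, so r1c1=2.
Step 3. [r4c3∈{2}] r4c3 has the single candidate 2 ⇒ r4c3=2.
Step 4. [r2c1∈{3}] only 3 remains possible at r2c1. So r2c1=3.
Step 5. [r4c4∈{4}] only 4 remains possible at r4c4. So r4c4=4.
Step 6. [r2c2∈{1}] r2c2 is down to just 1. So r2c2=1.
Step 7. [r3c2∈{2}] r3c2 is down to just 2 ⇒ r3c2=2.

Answer: 2 4 1 3 / 3 1 4 2 / 4 2 3 1 / 1 3 2 4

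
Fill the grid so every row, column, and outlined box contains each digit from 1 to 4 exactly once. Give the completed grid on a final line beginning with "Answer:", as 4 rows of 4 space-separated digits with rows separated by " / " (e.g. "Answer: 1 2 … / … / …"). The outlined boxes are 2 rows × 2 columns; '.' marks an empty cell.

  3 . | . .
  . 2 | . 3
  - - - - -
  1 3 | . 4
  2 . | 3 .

Step 1. [r1c2∈{1,4}] 1 has one home in col 2: r1c2, so r1c2=1.
Step 2. [r1c3∈{2,4}] 4 has one home in row 1: r1c3, so r1c3=4.
Step 3. [r1c4∈{2}] only 2 remains possible at r1c4. So r1c4=2.
Step 4. [r2c1∈{4}] nothing but 4 survives at r2c1. So r2c1=4.
Step 5. [r2c3∈{1}] r2c3 is down to just 1 ⇒ r2c3=1.
Step 6. [r4c4∈{1}] r4c4 has the single candidate 1, so r4c4=1.
Step 7. [r3c3∈{2}] r3c3 is down to just 2 ⇒ r3c3=2.
Step 8. [r4c2∈{4}] nothing but 4 survives at r4c2, so r4c2=4.

Answer: 3 1 4 2 / 4 2 1 3 / 1 3 2 4 / 2 4 3 1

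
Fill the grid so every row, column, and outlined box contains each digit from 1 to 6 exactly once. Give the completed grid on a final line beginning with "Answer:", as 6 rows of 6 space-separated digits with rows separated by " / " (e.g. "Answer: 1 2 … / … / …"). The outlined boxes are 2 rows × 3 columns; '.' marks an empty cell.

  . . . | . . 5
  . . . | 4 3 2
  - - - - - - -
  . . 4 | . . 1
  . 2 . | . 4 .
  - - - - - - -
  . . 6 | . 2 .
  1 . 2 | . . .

Step 1. [r4c3∈{1,3,5}] in row 4, 1 fits only at r4c3, so r4c3=1.
Step 2. [r5c4∈{1,3,5}] row 5 places 1 nowhere but r5c4. So r5c4=1.
Step 3. [r1c4∈{6}] r1c4's peers cover all but 6. So r1c4=6.
Step 4. [r2c2∈{1,5,6}] row 2 places 1 nowhere but r2c2. So r2c2=1.
Step 5. [r3c2∈{3,5,6}] 6 has one home in col 2: r3c2, so r3c2=6.
Step 6. [r3c5∈{5}] r3c5 is down to just 5 ⇒ r3c5=5.
Step 7. [r4c4∈{3}] r4c4's peers cover all but 3 ⇒ r4c4=3.
Step 8. [r1c1∈{2,3,4}] across row 1, 2 lands solely at r1c1. So r1c1=2.
Step 9. [r5c1∈{3,4,5}] r5c1 is the only open cell in col 1 admitting 4 ⇒ r5c1=4.
Step 10. [r5c6∈{3}] only 3 remains possible at r5c6. So r5c6=3.
Step 11. [r6c2∈{3,5}] in row 6, 3 fits only at r6c2. So r6c2=3.
Step 12. [r4c6∈{6}] r4c6 is down to just 6, so r4c6=6.
Step 13. [r4c1∈{5}] r4c1's peers cover all but 5, so r4c1=5.
Step 14. [r5c2∈{5}] only 5 remains possible at r5c2. So r5c2=5.
Step 15. [r3c4∈{2}] only 2 remains possible at r3c4, so r3c4=2.
Step 16. [r1c3∈{3}] r1c3 has the single candidate 3. So r1c3=3.
Step 17. [r1c5∈{1}] r1c5 has the single candidate 1, so r1c5=1.
Step 18. [r6c6∈{4}] r6c6 has the single candidate 4 ⇒ r6c6=4.
Step 19. [r6c5∈{6}] r6c5 has the single candidate 6 ⇒ r6c5=6.
Step 20. [r2c3∈{5}] r2c3's peers cover all but 5 ⇒ r2c3=5.
Step 21. [r3c1∈{3}] r3c1's peers cover all but 3. So r3c1=3.
Step 22. [r2c1∈{6}] r2c1's peers cover all but 6 ⇒ r2c1=6.
Step 23. [r1c2∈{4}] r1c2 is down to just 4 ⇒ r1c2=4.
Step 24. [r6c4∈{5}] r6c4's peers cover all but 5 ⇒ r6c4=5.

Answer: 2 4 3 6 1 5 / 6 1 5 4 3 2 / 3 6 4 2 5 1 / 5 2 1 3 4 6 / 4 5 6 1 2 3 / 1 3 2 5 6 4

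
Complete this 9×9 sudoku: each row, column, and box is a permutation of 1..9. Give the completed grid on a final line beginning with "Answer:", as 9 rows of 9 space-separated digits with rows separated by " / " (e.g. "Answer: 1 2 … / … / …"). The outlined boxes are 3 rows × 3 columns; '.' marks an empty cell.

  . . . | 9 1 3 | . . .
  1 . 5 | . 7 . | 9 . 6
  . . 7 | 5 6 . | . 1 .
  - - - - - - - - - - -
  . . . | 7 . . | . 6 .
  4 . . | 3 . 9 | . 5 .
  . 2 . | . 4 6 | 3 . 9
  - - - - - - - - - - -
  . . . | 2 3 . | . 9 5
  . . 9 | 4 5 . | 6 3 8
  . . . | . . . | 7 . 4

Step 1. [r2c2∈{3,4,8}] in row 2, 3 fits only at r2c2. So r2c2=3.
Step 2. [r6c1∈{5,7,8}] 5 has one home in row 6: r6c1. So r6c1=5.
Step 3. [r5c2∈{1,6,7,8}] box 4 places 7 nowhere but r5c2 ⇒ r5c2=7.
Step 4. [r8c2∈{1}] only 1 remains possible at r8c2. So r8c2=1.
Step 5. [r5c3∈{1,6,8}] row 5 places 6 nowhere but r5c3. So r5c3=6.
Step 6. [r2c4∈{8}] nothing but 8 survives at r2c4. So r2c4=8.
Step 7. [r8c1∈{2,7}] across row 8, 2 lands solely at r8c1. So r8c1=2.
Step 8. [r1c3∈{2,4,8}] across col 3, 2 lands solely at r1c3 ⇒ r1c3=2.
Step 9. [r4c7∈{1,2,4,8}] row 4 places 4 nowhere but r4c7, so r4c7=4.
Step 10. [r4c6∈{1,2,5,8}] across row 4, 5 lands solely at r4c6 ⇒ r4c6=5.
Step 11. [r9c4∈{1,6}] 6 has one home in col 4: r9c4 ⇒ r9c4=6.
Step 12. [r7c1∈{6,7,8}] r7c1 is the only open cell in col 1 admitting 7 ⇒ r7c1=7.
Step 13. [r7c2∈{4,6,8}] across row 7, 6 lands solely at r7c2. So r7c2=6.
Step 14. [r6c8∈{7,8}] 7 has one home in row 6: r6c8 ⇒ r6c8=7.
Step 15. [r6c3∈{1,8}] in row 6, 8 fits only at r6c3. So r6c3=8.
Step 16. [r1c8∈{4,8}] r1c8 is the only open cell in col 8 admitting 8 ⇒ r1c8=8.
Step 17. [r3c7∈{2}] only 2 remains possible at r3c7 ⇒ r3c7=2.
Step 18. [r7c6∈{1,8}] r7c6 is the only open cell in row 7 admitting 8 ⇒ r7c6=8.
Step 19. [r4c3∈{1,3}] across col 3, 1 lands solely at r4c3, so r4c3=1.
Step 20. [r4c1∈{3,9}] in row 4, 3 fits only at r4c1. So r4c1=3.
Step 21. [r4c9∈{2}] nothing but 2 survives at r4c9, so r4c9=2.
Step 22. [r9c1∈{8}] r9c1's peers cover all but 8. So r9c1=8.
Step 23. [r3c6∈{4}] r3c6's peers cover all but 4, so r3c6=4.
Step 24. [r5c7∈{1,8}] across col 7, 8 lands solely at r5c7, so r5c7=8.
Step 25. [r3c2∈{8,9}] row 3 places 8 nowhere but r3c2, so r3c2=8.
Step 26. [r1c2∈{4}] only 4 remains possible at r1c2. So r1c2=4.
Step 27. [r1c7∈{5}] r1c7 is down to just 5. So r1c7=5.
Step 28. [r1c1∈{6}] nothing but 6 survives at r1c1 ⇒ r1c1=6.
Step 29. [r8c6∈{7}] r8c6 is down to just 7, so r8c6=7.
Step 30. [r5c5∈{2}] nothing but 2 survives at r5c5. So r5c5=2.
Step 31. [r6c4∈{1}] r6c4 is down to just 1 ⇒ r6c4=1.
Step 32. [r9c6∈{1}] r9c6 has the single candidate 1, so r9c6=1.
Step 33. [r9c8∈{2}] nothing but 2 survives at r9c8, so r9c8=2.
Step 34. [r7c3∈{4}] r7c3 has the single candidate 4. So r7c3=4.
Step 35. [r9c2∈{5}] nothing but 5 survives at r9c2. So r9c2=5.
Step 36. [r5c9∈{1}] only 1 remains possible at r5c9. So r5c9=1.
Step 37. [r9c5∈{9}] r9c5 is down to just 9 ⇒ r9c5=9.
Step 38. [r2c8∈{4}] r2c8 is down to just 4. So r2c8=4.
Step 39. [r3c1∈{9}] r3c1's peers cover all but 9 ⇒ r3c1=9.
Step 40. [r9c3∈{3}] r9c3's peers cover all but 3. So r9c3=3.
Step 41. [r1c9∈{7}] r1c9's peers cover all but 7 ⇒ r1c9=7.
Step 42. [r4c2∈{9}] r4c2 is down to just 9 ⇒ r4c2=9.
Step 43. [r4c5∈{8}] only 8 remains possible at r4c5, so r4c5=8.
Step 44. [r3c9∈{3}] r3c9 has the single candidate 3. So r3c9=3.
Step 45. [r2c6∈{2}] r2c6 has the single candidate 2 ⇒ r2c6=2.
Step 46. [r7c7∈{1}] r7c7 is down to just 1 ⇒ r7c7=1.

Answer: 6 4 2 9 1 3 5 8 7 / 1 3 5 8 7 2 9 4 6 / 9 8 7 5 6 4 2 1 3 / 3 9 1 7 8 5 4 6 2 / 4 7 6 3 2 9 8 5 1 / 5 2 8 1 4 6 3 7 9 / 7 6 4 2 3 8 1 9 5 / 2 1 9 4 5 7 6 3 8 / 8 5 3 6 9 1 7 2 4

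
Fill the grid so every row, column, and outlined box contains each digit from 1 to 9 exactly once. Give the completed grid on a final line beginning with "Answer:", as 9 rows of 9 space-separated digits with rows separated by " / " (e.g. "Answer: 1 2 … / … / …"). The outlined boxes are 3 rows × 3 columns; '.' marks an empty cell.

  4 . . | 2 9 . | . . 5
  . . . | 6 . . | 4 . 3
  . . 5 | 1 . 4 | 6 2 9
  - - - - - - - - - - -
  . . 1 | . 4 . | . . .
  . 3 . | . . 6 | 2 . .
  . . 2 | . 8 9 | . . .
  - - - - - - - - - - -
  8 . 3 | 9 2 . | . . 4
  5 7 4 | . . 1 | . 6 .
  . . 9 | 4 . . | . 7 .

Step 1. [r1c7∈{1,7,8}] box 3 places 7 nowhere but r1c7, so r1c7=7.
Step 2. [r7c2∈{1,6}] across row 7, 6 lands solely at r7c2. So r7c2=6.
Step 3. [r8c5∈{3}] r8c5 is down to just 3 ⇒ r8c5=3.
Step 4. [r9c7∈{1,3,5,8}] across row 9, 3 lands solely at r9c7. So r9c7=3.
Step 5. [r3c2∈{8}] nothing but 8 survives at r3c2 ⇒ r3c2=8.
Step 6. [r5c8∈{1,4,5,8,9}] across row 5, 4 lands solely at r5c8 ⇒ r5c8=4.
Step 7. [r4c8∈{3,5,8,9}] in col 8, 9 fits only at r4c8 ⇒ r4c8=9.
Step 8. [r2c3∈{7}] r2c3's peers cover all but 7 ⇒ r2c3=7.
Step 9. [r1c2∈{1}] r1c2 has the single candidate 1 ⇒ r1c2=1.
Step 10. [r4c2∈{5}] r4c2's peers cover all but 5 ⇒ r4c2=5.
Step 11. [r8c4∈{8}] only 8 remains possible at r8c4. So r8c4=8.
Step 12. [r9c9∈{1,2,8}] in row 9, 8 fits only at r9c9 ⇒ r9c9=8.
Step 13. [r2c5∈{5}] only 5 remains possible at r2c5, so r2c5=5.
Step 14. [r6c8∈{1,3,5}] 3 has one home in col 8: r6c8 ⇒ r6c8=3.
Step 15. [r6c7∈{1,5}] box 6 places 5 nowhere but r6c7. So r6c7=5.
Step 16. [r6c4∈{7}] only 7 remains possible at r6c4 ⇒ r6c4=7.
Step 17. [r1c6∈{3,8}] 3 has one home in row 1: r1c6 ⇒ r1c6=3.
Step 18. [r2c8∈{1,8}] across row 2, 1 lands solely at r2c8. So r2c8=1.
Step 19. [r6c9∈{1,6}] row 6 places 1 nowhere but r6c9. So r6c9=1.
Step 20. [r5c9∈{7}] only 7 remains possible at r5c9 ⇒ r5c9=7.
Step 21. [r2c2∈{2,9}] across col 2, 9 lands solely at r2c2 ⇒ r2c2=9.
Step 22. [r6c1∈{6}] r6c1's peers cover all but 6. So r6c1=6.
Step 23. [r2c1∈{2}] r2c1 has the single candidate 2 ⇒ r2c1=2.
Step 24. [r9c6∈{5}] nothing but 5 survives at r9c6. So r9c6=5.
Step 25. [r1c8∈{8}] r1c8 has the single candidate 8 ⇒ r1c8=8.
Step 26. [r7c6∈{7}] r7c6 has the single candidate 7 ⇒ r7c6=7.
Step 27. [r9c2∈{2}] r9c2 is down to just 2, so r9c2=2.
Step 28. [r4c1∈{7}] nothing but 7 survives at r4c1 ⇒ r4c1=7.
Step 29. [r4c9∈{6}] r4c9's peers cover all but 6 ⇒ r4c9=6.
Step 30. [r4c6∈{2}] r4c6's peers cover all but 2. So r4c6=2.
Step 31. [r4c7∈{8}] r4c7's peers cover all but 8, so r4c7=8.
Step 32. [r8c9∈{2}] r8c9 is down to just 2. So r8c9=2.
Step 33. [r7c8∈{5}] r7c8 is down to just 5 ⇒ r7c8=5.
Step 34. [r3c5∈{7}] r3c5's peers cover all but 7. So r3c5=7.
Step 35. [r6c2∈{4}] nothing but 4 survives at r6c2. So r6c2=4.
Step 36. [r5c3∈{8}] r5c3 is down to just 8 ⇒ r5c3=8.
Step 37. [r1c3∈{6}] r1c3's peers cover all but 6 ⇒ r1c3=6.
Step 38. [r4c4∈{3}] nothing but 3 survives at r4c4. So r4c4=3.
Step 39. [r5c1∈{9}] nothing but 9 survives at r5c1. So r5c1=9.
Step 40. [r9c1∈{1}] only 1 remains possible at r9c1. So r9c1=1.
Step 41. [r7c7∈{1}] only 1 remains possible at r7c7. So r7c7=1.
Step 42. [r8c7∈{9}] only 9 remains possible at r8c7 ⇒ r8c7=9.
Step 43. [r3c1∈{3}] only 3 remains possible at r3c1, so r3c1=3.
Step 44. [r5c4∈{5}] r5c4's peers cover all but 5, so r5c4=5.
Step 45. [r2c6∈{8}] r2c6 has the single candidate 8. So r2c6=8.
Step 46. [r5c5∈{1}] only 1 remains possible at r5c5, so r5c5=1.
Step 47. [r9c5∈{6}] only 6 remains possible at r9c5, so r9c5=6.

Answer: 4 1 6 2 9 3 7 8 5 / 2 9 7 6 5 8 4 1 3 / 3 8 5 1 7 4 6 2 9 / 7 5 1 3 4 2 8 9 6 / 9 3 8 5 1 6 2 4 7 / 6 4 2 7 8 9 5 3 1 / 8 6 3 9 2 7 1 5 4 / 5 7 4 8 3 1 9 6 2 / 1 2 9 4 6 5 3 7 8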